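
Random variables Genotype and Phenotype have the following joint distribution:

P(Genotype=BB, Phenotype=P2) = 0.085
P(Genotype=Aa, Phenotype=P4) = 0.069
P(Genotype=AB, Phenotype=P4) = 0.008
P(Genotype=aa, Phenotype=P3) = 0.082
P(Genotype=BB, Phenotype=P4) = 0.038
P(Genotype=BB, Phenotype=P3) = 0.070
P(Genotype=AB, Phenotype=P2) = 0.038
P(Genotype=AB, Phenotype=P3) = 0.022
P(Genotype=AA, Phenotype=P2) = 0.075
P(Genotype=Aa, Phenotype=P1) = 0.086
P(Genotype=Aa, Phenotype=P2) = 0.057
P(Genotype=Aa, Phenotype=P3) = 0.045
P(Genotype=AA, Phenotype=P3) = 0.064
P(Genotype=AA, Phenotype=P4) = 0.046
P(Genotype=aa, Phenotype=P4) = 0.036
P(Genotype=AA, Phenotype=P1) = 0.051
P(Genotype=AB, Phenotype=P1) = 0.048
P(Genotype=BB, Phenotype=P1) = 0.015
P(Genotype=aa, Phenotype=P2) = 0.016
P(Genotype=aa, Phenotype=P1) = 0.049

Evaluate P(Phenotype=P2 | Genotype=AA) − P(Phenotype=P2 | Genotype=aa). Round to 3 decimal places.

P(Genotype=AA) = 0.051 + 0.075 + 0.064 + 0.046 = 0.236; P(Phenotype=P2 | Genotype=AA) = 0.075/0.236 = 0.3178.
P(Genotype=aa) = 0.049 + 0.016 + 0.082 + 0.036 = 0.183; P(Phenotype=P2 | Genotype=aa) = 0.016/0.183 = 0.0874.
Difference = 0.230.

0.230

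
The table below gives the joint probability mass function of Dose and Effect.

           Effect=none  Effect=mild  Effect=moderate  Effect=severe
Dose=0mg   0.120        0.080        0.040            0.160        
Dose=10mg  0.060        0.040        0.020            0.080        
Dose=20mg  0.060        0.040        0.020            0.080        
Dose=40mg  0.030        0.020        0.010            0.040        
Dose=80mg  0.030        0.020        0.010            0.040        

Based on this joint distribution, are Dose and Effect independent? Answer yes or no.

Every cell satisfies P(Dose,Effect) = P(Dose)·P(Effect). For instance P(Dose=20mg) = 0.200, P(Effect=severe) = 0.400, and 0.200×0.400 = 0.080 matches the joint entry. So Dose and Effect are independent.

yes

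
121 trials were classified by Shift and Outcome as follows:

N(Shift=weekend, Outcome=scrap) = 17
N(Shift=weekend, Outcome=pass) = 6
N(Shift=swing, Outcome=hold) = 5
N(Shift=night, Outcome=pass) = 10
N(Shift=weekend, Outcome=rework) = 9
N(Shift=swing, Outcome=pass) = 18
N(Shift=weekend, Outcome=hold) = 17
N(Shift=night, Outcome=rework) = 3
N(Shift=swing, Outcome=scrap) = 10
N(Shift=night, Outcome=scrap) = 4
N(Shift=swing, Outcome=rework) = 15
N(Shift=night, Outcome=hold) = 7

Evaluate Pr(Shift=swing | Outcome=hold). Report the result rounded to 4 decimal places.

0.1724

Total with Outcome=hold: 5 + 7 + 17 = 29.
P(Shift=swing | Outcome=hold) = 5/29 = 0.1724.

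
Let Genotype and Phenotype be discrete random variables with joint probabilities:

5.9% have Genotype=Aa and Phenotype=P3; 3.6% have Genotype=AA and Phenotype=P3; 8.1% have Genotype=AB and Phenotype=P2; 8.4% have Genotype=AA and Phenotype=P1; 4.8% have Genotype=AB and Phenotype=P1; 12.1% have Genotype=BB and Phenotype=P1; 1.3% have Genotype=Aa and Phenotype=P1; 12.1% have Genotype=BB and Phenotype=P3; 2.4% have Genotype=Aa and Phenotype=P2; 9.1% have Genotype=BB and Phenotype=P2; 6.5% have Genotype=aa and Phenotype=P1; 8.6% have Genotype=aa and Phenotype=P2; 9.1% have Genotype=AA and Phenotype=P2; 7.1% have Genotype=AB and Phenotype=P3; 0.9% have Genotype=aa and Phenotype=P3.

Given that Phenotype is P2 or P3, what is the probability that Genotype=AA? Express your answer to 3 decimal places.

P(Phenotype=P2) = 0.091 + 0.024 + 0.086 + 0.081 + 0.091 = 0.373.
P(Phenotype=P3) = 0.036 + 0.059 + 0.009 + 0.071 + 0.121 = 0.296.
P(Phenotype ∈ {P2, P3}) = 0.373 + 0.296 = 0.669; P(Genotype=AA, Phenotype ∈ {P2, P3}) = 0.091 + 0.036 = 0.127.
P(Genotype=AA | Phenotype ∈ {P2, P3}) = 0.127/0.669 = 0.190.

0.190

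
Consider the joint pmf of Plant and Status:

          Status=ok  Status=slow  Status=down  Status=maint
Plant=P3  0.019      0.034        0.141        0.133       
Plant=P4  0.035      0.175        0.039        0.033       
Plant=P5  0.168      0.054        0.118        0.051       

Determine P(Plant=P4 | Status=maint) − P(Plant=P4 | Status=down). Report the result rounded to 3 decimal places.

P(Status=maint) = 0.133 + 0.033 + 0.051 = 0.217; P(Plant=P4 | Status=maint) = 0.033/0.217 = 0.1521.
P(Status=down) = 0.141 + 0.039 + 0.118 = 0.298; P(Plant=P4 | Status=down) = 0.039/0.298 = 0.1309.
Difference = 0.021.

0.021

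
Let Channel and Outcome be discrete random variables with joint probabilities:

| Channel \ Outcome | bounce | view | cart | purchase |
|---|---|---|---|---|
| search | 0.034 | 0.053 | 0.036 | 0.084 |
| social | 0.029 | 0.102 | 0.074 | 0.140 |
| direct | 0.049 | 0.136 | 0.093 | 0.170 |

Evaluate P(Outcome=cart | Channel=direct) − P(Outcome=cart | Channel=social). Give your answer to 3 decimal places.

-0.007

P(Channel=direct) = 0.049 + 0.136 + 0.093 + 0.170 = 0.448; P(Outcome=cart | Channel=direct) = 0.093/0.448 = 0.2076.
P(Channel=social) = 0.029 + 0.102 + 0.074 + 0.140 = 0.345; P(Outcome=cart | Channel=social) = 0.074/0.345 = 0.2145.
Difference = -0.007.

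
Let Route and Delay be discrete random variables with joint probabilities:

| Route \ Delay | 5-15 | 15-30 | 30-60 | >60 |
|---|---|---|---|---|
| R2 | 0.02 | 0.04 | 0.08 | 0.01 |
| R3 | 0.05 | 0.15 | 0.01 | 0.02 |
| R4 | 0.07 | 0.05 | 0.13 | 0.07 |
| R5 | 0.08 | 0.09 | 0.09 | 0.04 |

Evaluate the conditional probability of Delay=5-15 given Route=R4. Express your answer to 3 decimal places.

0.219

P(Route=R4) = 0.07 + 0.05 + 0.13 + 0.07 = 0.32.
P(Delay=5-15 | Route=R4) = 0.07/0.32 = 0.219.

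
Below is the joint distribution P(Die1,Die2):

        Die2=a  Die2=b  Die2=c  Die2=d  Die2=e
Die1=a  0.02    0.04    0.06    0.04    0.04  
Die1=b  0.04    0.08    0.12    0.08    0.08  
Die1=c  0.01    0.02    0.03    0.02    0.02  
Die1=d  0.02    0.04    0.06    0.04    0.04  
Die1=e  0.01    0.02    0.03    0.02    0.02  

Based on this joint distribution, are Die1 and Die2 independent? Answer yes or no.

yes

Every cell satisfies P(Die1,Die2) = P(Die1)·P(Die2). For instance P(Die1=c) = 0.10, P(Die2=d) = 0.20, and 0.10×0.20 = 0.02 matches the joint entry. So Die1 and Die2 are independent.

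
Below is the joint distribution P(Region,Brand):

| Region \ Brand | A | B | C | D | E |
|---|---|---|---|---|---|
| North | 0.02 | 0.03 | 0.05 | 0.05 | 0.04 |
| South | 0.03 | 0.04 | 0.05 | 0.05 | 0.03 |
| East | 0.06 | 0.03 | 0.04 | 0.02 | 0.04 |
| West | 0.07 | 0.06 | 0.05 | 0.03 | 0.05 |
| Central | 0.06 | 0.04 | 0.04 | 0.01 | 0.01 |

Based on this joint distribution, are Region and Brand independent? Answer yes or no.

no

P(Region=North) = 0.19 and P(Brand=A) = 0.24, so their product is 0.0456, but P(Region=North, Brand=A) = 0.02. Since these differ, Region and Brand are not independent.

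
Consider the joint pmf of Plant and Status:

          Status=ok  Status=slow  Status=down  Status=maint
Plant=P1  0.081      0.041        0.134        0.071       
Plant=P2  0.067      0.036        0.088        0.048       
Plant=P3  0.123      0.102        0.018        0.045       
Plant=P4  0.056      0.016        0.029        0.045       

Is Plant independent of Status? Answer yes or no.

P(Plant=P3) = 0.288 and P(Status=down) = 0.269, so their product is 0.07747, but P(Plant=P3, Status=down) = 0.018. Since these differ, Plant and Status are not independent.

no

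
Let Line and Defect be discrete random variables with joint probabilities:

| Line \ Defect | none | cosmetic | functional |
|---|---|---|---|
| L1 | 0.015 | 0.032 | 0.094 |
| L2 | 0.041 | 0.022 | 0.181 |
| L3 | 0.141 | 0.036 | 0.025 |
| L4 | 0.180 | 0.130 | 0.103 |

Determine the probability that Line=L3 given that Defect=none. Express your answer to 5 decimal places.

P(Defect=none) = 0.015 + 0.041 + 0.141 + 0.180 = 0.377.
P(Line=L3 | Defect=none) = 0.141/0.377 = 0.37401.

0.37401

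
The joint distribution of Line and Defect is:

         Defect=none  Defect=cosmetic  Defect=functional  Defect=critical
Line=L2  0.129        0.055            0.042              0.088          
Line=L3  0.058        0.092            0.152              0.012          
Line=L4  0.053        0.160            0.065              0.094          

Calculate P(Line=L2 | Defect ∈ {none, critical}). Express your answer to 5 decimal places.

0.50000

P(Defect=none) = 0.129 + 0.058 + 0.053 = 0.240.
P(Defect=critical) = 0.088 + 0.012 + 0.094 = 0.194.
P(Defect ∈ {none, critical}) = 0.240 + 0.194 = 0.434; P(Line=L2, Defect ∈ {none, critical}) = 0.129 + 0.088 = 0.217.
P(Line=L2 | Defect ∈ {none, critical}) = 0.217/0.434 = 0.50000.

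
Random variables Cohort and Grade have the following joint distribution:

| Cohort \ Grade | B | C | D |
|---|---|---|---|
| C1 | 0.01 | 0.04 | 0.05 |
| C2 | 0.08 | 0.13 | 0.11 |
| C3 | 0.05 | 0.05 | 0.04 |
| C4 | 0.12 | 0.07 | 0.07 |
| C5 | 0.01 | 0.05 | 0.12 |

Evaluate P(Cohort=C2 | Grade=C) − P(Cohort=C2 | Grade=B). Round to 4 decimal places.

0.0861

P(Grade=C) = 0.04 + 0.13 + 0.05 + 0.07 + 0.05 = 0.34; P(Cohort=C2 | Grade=C) = 0.13/0.34 = 0.38235.
P(Grade=B) = 0.01 + 0.08 + 0.05 + 0.12 + 0.01 = 0.27; P(Cohort=C2 | Grade=B) = 0.08/0.27 = 0.29630.
Difference = 0.0861.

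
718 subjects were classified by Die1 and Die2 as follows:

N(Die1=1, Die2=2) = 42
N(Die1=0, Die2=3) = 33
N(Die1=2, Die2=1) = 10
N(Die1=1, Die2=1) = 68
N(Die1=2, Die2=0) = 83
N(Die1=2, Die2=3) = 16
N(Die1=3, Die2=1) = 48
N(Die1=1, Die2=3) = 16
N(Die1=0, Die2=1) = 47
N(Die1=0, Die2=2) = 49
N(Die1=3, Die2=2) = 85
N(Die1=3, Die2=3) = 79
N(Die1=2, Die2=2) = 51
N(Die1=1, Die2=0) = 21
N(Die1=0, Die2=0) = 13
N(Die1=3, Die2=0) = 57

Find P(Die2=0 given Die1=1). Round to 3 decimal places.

Total with Die1=1: 21 + 68 + 42 + 16 = 147.
P(Die2=0 | Die1=1) = 21/147 = 0.143.

0.143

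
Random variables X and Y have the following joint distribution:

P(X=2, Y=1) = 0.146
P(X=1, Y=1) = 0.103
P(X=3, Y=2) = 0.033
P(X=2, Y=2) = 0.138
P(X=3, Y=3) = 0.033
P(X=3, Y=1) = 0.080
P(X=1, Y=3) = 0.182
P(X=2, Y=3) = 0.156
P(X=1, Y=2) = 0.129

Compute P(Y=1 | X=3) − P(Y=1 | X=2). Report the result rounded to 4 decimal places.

0.2161

P(X=3) = 0.080 + 0.033 + 0.033 = 0.146; P(Y=1 | X=3) = 0.080/0.146 = 0.54795.
P(X=2) = 0.146 + 0.138 + 0.156 = 0.440; P(Y=1 | X=2) = 0.146/0.440 = 0.33182.
Difference = 0.2161.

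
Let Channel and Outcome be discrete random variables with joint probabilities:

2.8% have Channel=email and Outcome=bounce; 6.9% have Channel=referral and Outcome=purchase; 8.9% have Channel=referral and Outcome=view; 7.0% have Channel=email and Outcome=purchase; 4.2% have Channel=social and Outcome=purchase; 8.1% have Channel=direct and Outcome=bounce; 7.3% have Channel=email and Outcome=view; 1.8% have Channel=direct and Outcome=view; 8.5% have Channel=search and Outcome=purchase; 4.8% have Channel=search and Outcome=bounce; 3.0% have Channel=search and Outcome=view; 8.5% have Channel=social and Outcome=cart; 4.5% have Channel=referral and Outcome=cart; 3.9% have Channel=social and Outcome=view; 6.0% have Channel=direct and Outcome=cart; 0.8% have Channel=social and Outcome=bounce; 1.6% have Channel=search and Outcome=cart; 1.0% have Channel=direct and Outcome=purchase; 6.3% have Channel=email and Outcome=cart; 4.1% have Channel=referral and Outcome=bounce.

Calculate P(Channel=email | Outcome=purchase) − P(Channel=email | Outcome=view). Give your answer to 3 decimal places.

P(Outcome=purchase) = 0.070 + 0.085 + 0.042 + 0.010 + 0.069 = 0.276; P(Channel=email | Outcome=purchase) = 0.070/0.276 = 0.2536.
P(Outcome=view) = 0.073 + 0.030 + 0.039 + 0.018 + 0.089 = 0.249; P(Channel=email | Outcome=view) = 0.073/0.249 = 0.2932.
Difference = -0.040.

-0.040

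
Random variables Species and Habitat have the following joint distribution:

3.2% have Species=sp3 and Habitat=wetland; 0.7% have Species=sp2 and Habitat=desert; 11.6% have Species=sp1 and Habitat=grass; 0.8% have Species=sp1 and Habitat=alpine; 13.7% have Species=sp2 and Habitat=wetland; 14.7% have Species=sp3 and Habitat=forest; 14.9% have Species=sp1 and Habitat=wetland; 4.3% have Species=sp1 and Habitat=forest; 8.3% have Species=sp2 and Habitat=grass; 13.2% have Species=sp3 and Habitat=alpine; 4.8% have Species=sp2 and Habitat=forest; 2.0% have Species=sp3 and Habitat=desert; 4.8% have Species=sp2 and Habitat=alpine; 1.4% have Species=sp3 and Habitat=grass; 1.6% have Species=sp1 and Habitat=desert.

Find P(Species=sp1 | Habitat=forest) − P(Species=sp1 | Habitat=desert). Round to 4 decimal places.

-0.1914

P(Habitat=forest) = 0.043 + 0.048 + 0.147 = 0.238; P(Species=sp1 | Habitat=forest) = 0.043/0.238 = 0.18067.
P(Habitat=desert) = 0.016 + 0.007 + 0.020 = 0.043; P(Species=sp1 | Habitat=desert) = 0.016/0.043 = 0.37209.
Difference = -0.1914.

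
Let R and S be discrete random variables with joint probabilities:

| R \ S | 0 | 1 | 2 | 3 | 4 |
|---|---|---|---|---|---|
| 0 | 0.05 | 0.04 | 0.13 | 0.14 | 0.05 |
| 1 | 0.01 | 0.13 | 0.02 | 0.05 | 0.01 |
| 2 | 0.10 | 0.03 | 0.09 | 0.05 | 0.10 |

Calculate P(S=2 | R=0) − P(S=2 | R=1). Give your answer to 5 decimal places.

0.22616

P(R=0) = 0.05 + 0.04 + 0.13 + 0.14 + 0.05 = 0.41; P(S=2 | R=0) = 0.13/0.41 = 0.317073.
P(R=1) = 0.01 + 0.13 + 0.02 + 0.05 + 0.01 = 0.22; P(S=2 | R=1) = 0.02/0.22 = 0.090909.
Difference = 0.22616.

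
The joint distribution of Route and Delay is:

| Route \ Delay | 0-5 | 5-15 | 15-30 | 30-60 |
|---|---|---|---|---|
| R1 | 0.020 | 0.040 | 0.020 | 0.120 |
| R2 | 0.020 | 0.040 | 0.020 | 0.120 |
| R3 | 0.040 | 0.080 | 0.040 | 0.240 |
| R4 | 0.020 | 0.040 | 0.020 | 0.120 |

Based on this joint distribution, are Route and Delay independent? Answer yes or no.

yes

Every cell satisfies P(Route,Delay) = P(Route)·P(Delay). For instance P(Route=R3) = 0.400, P(Delay=0-5) = 0.100, and 0.400×0.100 = 0.040 matches the joint entry. So Route and Delay are independent.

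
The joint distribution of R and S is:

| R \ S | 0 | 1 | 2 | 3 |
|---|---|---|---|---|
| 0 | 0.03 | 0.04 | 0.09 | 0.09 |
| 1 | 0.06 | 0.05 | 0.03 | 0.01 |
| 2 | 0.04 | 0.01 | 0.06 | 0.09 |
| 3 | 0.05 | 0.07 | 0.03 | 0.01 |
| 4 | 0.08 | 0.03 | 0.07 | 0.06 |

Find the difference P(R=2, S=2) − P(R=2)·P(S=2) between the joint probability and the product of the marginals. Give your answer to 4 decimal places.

0.0040

P(R=2) = 0.04 + 0.01 + 0.06 + 0.09 = 0.20.
P(S=2) = 0.09 + 0.03 + 0.06 + 0.03 + 0.07 = 0.28.
P(R=2, S=2) − P(R=2)P(S=2) = 0.06 − 0.20×0.28 = 0.0040.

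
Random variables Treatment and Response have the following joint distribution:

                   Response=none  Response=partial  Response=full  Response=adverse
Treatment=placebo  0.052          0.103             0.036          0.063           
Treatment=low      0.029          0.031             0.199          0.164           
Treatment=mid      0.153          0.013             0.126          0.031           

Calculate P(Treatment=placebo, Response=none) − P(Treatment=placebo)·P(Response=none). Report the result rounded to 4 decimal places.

-0.0074

P(Treatment=placebo) = 0.052 + 0.103 + 0.036 + 0.063 = 0.254.
P(Response=none) = 0.052 + 0.029 + 0.153 = 0.234.
P(Treatment=placebo, Response=none) − P(Treatment=placebo)P(Response=none) = 0.052 − 0.254×0.234 = -0.0074.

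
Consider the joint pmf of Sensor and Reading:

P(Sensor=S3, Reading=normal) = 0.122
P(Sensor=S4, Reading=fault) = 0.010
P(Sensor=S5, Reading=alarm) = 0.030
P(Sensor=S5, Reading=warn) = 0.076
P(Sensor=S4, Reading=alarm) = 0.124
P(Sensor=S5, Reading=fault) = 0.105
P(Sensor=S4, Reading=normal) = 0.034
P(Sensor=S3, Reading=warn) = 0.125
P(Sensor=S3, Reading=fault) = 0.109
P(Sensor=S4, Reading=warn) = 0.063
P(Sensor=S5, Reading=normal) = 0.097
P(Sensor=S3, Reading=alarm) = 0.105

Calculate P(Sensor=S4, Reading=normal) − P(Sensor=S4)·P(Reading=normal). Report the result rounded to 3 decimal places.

P(Sensor=S4) = 0.034 + 0.063 + 0.124 + 0.010 = 0.231.
P(Reading=normal) = 0.122 + 0.034 + 0.097 = 0.253.
P(Sensor=S4, Reading=normal) − P(Sensor=S4)P(Reading=normal) = 0.034 − 0.231×0.253 = -0.024.

-0.024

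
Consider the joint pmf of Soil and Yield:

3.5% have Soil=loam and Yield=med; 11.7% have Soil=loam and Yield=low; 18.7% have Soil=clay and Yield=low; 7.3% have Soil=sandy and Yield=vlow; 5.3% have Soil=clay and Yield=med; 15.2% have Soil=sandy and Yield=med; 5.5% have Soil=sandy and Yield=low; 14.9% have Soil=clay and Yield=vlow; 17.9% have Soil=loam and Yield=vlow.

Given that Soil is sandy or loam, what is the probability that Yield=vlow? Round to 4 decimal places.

0.4124

P(Soil=sandy) = 0.073 + 0.055 + 0.152 = 0.280.
P(Soil=loam) = 0.179 + 0.117 + 0.035 = 0.331.
P(Soil ∈ {sandy, loam}) = 0.280 + 0.331 = 0.611; P(Yield=vlow, Soil ∈ {sandy, loam}) = 0.073 + 0.179 = 0.252.
P(Yield=vlow | Soil ∈ {sandy, loam}) = 0.252/0.611 = 0.4124.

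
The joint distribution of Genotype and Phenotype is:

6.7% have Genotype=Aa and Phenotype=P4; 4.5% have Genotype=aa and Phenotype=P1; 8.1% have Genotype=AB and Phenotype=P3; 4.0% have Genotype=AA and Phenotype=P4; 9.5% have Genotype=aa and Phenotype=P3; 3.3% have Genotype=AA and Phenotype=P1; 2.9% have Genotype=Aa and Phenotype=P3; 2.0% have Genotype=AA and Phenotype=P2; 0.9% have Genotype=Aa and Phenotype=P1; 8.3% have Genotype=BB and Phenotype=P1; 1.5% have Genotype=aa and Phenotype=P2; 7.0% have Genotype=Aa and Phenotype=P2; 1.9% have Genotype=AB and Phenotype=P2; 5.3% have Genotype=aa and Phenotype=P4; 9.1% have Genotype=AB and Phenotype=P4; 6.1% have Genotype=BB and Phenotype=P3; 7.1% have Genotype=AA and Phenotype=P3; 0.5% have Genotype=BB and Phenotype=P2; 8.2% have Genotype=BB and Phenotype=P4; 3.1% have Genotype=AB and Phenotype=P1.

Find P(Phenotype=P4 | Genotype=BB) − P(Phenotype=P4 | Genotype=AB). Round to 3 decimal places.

P(Genotype=BB) = 0.083 + 0.005 + 0.061 + 0.082 = 0.231; P(Phenotype=P4 | Genotype=BB) = 0.082/0.231 = 0.3550.
P(Genotype=AB) = 0.031 + 0.019 + 0.081 + 0.091 = 0.222; P(Phenotype=P4 | Genotype=AB) = 0.091/0.222 = 0.4099.
Difference = -0.055.

-0.055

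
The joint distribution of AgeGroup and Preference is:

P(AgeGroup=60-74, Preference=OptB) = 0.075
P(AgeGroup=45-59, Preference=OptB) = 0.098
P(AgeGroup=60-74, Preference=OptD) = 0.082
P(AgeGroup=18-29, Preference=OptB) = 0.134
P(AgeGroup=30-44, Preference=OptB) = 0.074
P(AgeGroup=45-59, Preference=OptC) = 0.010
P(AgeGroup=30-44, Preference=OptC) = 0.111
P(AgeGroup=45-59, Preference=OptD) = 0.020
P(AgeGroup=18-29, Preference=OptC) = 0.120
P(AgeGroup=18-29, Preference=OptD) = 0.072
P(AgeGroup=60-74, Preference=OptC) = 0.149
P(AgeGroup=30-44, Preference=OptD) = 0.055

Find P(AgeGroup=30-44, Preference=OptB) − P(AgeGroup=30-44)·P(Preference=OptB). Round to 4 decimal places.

P(AgeGroup=30-44) = 0.074 + 0.111 + 0.055 = 0.240.
P(Preference=OptB) = 0.134 + 0.074 + 0.098 + 0.075 = 0.381.
P(AgeGroup=30-44, Preference=OptB) − P(AgeGroup=30-44)P(Preference=OptB) = 0.074 − 0.240×0.381 = -0.0174.

-0.0174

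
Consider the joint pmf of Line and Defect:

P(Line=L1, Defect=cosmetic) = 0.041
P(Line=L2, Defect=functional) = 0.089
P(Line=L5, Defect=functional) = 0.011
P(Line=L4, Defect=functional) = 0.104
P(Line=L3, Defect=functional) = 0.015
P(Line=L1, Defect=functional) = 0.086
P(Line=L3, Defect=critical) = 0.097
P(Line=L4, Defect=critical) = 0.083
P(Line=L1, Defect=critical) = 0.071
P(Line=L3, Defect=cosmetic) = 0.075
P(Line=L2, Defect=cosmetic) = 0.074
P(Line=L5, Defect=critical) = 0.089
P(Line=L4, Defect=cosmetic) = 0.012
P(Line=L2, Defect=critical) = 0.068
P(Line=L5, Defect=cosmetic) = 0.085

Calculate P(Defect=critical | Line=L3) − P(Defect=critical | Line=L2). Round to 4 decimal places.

0.2243

P(Line=L3) = 0.075 + 0.015 + 0.097 = 0.187; P(Defect=critical | Line=L3) = 0.097/0.187 = 0.51872.
P(Line=L2) = 0.074 + 0.089 + 0.068 = 0.231; P(Defect=critical | Line=L2) = 0.068/0.231 = 0.29437.
Difference = 0.2243.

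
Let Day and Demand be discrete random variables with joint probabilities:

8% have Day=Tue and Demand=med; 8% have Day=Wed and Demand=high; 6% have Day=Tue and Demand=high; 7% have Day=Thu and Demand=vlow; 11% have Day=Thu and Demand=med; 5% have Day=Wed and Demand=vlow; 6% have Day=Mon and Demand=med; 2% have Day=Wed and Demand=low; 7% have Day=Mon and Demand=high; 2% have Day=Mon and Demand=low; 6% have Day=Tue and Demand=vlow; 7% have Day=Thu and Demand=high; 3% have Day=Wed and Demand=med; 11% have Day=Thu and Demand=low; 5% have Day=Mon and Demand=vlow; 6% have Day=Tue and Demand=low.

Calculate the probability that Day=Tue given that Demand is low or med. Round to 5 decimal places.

P(Demand=low) = 0.02 + 0.06 + 0.02 + 0.11 = 0.21.
P(Demand=med) = 0.06 + 0.08 + 0.03 + 0.11 = 0.28.
P(Demand ∈ {low, med}) = 0.21 + 0.28 = 0.49; P(Day=Tue, Demand ∈ {low, med}) = 0.06 + 0.08 = 0.14.
P(Day=Tue | Demand ∈ {low, med}) = 0.14/0.49 = 0.28571.

0.28571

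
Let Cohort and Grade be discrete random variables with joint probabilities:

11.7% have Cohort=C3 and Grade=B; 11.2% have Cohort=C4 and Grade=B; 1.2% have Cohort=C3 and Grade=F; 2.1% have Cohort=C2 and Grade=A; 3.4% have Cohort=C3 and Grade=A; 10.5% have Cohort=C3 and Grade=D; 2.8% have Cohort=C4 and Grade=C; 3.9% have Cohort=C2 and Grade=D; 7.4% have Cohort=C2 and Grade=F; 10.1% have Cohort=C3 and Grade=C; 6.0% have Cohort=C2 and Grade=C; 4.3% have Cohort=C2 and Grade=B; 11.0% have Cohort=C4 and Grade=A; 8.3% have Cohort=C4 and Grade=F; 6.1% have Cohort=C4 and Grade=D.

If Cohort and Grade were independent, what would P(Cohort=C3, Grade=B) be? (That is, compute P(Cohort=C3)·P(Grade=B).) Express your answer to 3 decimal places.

0.100

P(Cohort=C3) = 0.034 + 0.117 + 0.101 + 0.105 + 0.012 = 0.369.
P(Grade=B) = 0.043 + 0.117 + 0.112 = 0.272.
Product: 0.369 × 0.272 = 0.100.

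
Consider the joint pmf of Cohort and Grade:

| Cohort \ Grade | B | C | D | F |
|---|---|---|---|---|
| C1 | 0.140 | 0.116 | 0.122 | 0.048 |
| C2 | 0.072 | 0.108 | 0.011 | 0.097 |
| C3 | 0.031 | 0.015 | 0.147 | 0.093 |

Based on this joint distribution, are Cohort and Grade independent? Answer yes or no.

P(Cohort=C2) = 0.288 and P(Grade=D) = 0.280, so their product is 0.08064, but P(Cohort=C2, Grade=D) = 0.011. Since these differ, Cohort and Grade are not independent.

no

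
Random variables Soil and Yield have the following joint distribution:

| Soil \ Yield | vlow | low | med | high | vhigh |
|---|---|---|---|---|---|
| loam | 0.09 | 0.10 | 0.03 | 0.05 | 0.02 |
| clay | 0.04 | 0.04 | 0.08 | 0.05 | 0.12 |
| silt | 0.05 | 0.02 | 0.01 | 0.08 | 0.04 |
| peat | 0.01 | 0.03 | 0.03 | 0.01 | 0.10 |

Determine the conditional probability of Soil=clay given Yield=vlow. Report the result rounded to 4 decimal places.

0.2105

P(Yield=vlow) = 0.09 + 0.04 + 0.05 + 0.01 = 0.19.
P(Soil=clay | Yield=vlow) = 0.04/0.19 = 0.2105.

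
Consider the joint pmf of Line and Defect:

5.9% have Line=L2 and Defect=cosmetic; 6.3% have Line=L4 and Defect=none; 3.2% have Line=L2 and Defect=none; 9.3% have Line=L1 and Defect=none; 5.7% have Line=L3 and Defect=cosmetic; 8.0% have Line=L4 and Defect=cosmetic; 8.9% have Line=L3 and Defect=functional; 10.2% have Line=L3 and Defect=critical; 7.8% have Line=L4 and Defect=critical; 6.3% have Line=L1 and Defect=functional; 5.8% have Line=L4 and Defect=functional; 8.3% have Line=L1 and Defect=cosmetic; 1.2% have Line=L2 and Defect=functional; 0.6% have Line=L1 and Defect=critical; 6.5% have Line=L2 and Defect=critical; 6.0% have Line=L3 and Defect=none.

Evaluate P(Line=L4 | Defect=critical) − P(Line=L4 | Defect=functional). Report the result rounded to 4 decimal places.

P(Defect=critical) = 0.006 + 0.065 + 0.102 + 0.078 = 0.251; P(Line=L4 | Defect=critical) = 0.078/0.251 = 0.31076.
P(Defect=functional) = 0.063 + 0.012 + 0.089 + 0.058 = 0.222; P(Line=L4 | Defect=functional) = 0.058/0.222 = 0.26126.
Difference = 0.0495.

0.0495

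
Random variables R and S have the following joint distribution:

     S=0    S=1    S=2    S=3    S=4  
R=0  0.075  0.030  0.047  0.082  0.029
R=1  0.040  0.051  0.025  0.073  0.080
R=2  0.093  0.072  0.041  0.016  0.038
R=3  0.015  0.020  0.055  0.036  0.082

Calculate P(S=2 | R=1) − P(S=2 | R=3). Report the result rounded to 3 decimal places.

P(R=1) = 0.040 + 0.051 + 0.025 + 0.073 + 0.080 = 0.269; P(S=2 | R=1) = 0.025/0.269 = 0.0929.
P(R=3) = 0.015 + 0.020 + 0.055 + 0.036 + 0.082 = 0.208; P(S=2 | R=3) = 0.055/0.208 = 0.2644.
Difference = -0.171.

-0.171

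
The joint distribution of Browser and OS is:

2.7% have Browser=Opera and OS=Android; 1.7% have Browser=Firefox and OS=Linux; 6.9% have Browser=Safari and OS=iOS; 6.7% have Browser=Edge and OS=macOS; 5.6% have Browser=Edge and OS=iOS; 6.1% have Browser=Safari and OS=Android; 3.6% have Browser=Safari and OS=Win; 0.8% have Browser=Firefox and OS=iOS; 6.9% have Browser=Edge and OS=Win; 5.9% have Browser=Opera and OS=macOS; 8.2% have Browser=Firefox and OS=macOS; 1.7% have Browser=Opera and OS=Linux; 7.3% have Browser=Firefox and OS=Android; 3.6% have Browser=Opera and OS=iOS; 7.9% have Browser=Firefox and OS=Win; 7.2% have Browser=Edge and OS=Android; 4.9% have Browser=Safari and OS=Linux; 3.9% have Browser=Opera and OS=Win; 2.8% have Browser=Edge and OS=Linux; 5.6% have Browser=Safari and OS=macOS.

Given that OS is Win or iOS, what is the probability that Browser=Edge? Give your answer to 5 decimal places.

0.31888

P(OS=Win) = 0.079 + 0.036 + 0.069 + 0.039 = 0.223.
P(OS=iOS) = 0.008 + 0.069 + 0.056 + 0.036 = 0.169.
P(OS ∈ {Win, iOS}) = 0.223 + 0.169 = 0.392; P(Browser=Edge, OS ∈ {Win, iOS}) = 0.069 + 0.056 = 0.125.
P(Browser=Edge | OS ∈ {Win, iOS}) = 0.125/0.392 = 0.31888.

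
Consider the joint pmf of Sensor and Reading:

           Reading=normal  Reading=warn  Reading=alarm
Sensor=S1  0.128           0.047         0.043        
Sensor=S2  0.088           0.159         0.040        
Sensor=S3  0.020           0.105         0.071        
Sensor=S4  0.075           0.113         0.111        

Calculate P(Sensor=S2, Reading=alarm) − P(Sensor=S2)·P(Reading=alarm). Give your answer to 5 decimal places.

P(Sensor=S2) = 0.088 + 0.159 + 0.040 = 0.287.
P(Reading=alarm) = 0.043 + 0.040 + 0.071 + 0.111 = 0.265.
P(Sensor=S2, Reading=alarm) − P(Sensor=S2)P(Reading=alarm) = 0.040 − 0.287×0.265 = -0.03606.

-0.03606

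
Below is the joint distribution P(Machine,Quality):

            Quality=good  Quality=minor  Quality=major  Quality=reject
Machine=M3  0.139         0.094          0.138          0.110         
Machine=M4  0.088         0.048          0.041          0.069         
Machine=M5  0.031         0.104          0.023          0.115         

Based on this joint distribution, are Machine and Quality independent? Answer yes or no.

no

P(Machine=M3) = 0.481 and P(Quality=major) = 0.202, so their product is 0.09716, but P(Machine=M3, Quality=major) = 0.138. Since these differ, Machine and Quality are not independent.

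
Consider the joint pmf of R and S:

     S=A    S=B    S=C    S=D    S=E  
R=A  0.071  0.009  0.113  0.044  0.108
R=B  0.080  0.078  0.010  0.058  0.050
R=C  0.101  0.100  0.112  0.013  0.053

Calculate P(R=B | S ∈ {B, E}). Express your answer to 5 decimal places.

0.32161

P(S=B) = 0.009 + 0.078 + 0.100 = 0.187.
P(S=E) = 0.108 + 0.050 + 0.053 = 0.211.
P(S ∈ {B, E}) = 0.187 + 0.211 = 0.398; P(R=B, S ∈ {B, E}) = 0.078 + 0.050 = 0.128.
P(R=B | S ∈ {B, E}) = 0.128/0.398 = 0.32161.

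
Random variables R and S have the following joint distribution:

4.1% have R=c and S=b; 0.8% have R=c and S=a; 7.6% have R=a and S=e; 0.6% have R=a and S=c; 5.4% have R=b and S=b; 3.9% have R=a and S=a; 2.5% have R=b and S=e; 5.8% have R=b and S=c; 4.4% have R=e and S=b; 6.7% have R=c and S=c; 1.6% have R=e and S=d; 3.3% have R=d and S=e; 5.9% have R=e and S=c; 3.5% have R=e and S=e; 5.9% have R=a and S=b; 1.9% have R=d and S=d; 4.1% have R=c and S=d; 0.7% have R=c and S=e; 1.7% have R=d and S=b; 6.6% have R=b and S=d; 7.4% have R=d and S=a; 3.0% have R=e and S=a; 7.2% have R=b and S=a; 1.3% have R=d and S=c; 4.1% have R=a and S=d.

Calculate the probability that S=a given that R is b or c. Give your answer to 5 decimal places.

0.18223

P(R=b) = 0.072 + 0.054 + 0.058 + 0.066 + 0.025 = 0.275.
P(R=c) = 0.008 + 0.041 + 0.067 + 0.041 + 0.007 = 0.164.
P(R ∈ {b, c}) = 0.275 + 0.164 = 0.439; P(S=a, R ∈ {b, c}) = 0.072 + 0.008 = 0.080.
P(S=a | R ∈ {b, c}) = 0.080/0.439 = 0.18223.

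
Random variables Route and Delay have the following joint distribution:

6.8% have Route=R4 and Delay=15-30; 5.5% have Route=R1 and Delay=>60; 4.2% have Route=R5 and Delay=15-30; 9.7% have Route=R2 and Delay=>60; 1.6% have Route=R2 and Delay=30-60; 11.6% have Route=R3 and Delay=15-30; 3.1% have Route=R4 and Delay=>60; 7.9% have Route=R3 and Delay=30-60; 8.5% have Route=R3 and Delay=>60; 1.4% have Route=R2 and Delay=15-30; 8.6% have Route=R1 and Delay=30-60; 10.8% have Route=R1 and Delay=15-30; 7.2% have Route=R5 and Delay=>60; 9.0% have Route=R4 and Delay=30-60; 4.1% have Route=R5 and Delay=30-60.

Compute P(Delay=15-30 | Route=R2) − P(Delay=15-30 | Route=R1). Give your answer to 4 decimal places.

P(Route=R2) = 0.014 + 0.016 + 0.097 = 0.127; P(Delay=15-30 | Route=R2) = 0.014/0.127 = 0.11024.
P(Route=R1) = 0.108 + 0.086 + 0.055 = 0.249; P(Delay=15-30 | Route=R1) = 0.108/0.249 = 0.43373.
Difference = -0.3235.

-0.3235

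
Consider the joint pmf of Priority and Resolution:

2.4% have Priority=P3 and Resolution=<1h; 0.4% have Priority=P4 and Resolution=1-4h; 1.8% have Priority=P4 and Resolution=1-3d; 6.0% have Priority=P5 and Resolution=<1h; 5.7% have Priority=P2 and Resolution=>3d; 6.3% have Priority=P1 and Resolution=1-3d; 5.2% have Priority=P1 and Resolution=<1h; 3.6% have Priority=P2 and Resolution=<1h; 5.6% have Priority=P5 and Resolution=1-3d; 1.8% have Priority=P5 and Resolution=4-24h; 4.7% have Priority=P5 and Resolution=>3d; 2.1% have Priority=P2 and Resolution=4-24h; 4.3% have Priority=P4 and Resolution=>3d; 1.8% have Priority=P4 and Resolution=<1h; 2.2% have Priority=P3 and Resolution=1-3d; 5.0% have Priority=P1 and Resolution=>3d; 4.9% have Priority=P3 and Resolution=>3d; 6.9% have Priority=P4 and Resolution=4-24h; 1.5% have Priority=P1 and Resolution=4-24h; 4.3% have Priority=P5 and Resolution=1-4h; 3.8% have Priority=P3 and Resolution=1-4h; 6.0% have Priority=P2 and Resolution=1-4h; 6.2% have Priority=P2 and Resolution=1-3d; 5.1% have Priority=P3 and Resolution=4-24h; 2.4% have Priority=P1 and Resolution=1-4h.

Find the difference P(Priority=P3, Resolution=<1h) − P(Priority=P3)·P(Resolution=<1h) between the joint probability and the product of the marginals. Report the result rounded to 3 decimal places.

-0.011

P(Priority=P3) = 0.024 + 0.038 + 0.051 + 0.022 + 0.049 = 0.184.
P(Resolution=<1h) = 0.052 + 0.036 + 0.024 + 0.018 + 0.060 = 0.190.
P(Priority=P3, Resolution=<1h) − P(Priority=P3)P(Resolution=<1h) = 0.024 − 0.184×0.190 = -0.011.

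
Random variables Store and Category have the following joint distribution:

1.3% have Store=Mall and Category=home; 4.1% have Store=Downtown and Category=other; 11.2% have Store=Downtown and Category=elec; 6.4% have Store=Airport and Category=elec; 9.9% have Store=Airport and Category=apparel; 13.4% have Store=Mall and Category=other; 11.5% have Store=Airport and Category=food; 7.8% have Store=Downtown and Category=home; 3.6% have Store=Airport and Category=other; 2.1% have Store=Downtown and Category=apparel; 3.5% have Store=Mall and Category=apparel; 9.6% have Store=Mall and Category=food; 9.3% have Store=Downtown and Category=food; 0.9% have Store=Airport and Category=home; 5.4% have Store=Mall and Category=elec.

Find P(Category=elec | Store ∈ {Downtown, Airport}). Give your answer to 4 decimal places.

0.2635

P(Store=Downtown) = 0.093 + 0.021 + 0.112 + 0.078 + 0.041 = 0.345.
P(Store=Airport) = 0.115 + 0.099 + 0.064 + 0.009 + 0.036 = 0.323.
P(Store ∈ {Downtown, Airport}) = 0.345 + 0.323 = 0.668; P(Category=elec, Store ∈ {Downtown, Airport}) = 0.112 + 0.064 = 0.176.
P(Category=elec | Store ∈ {Downtown, Airport}) = 0.176/0.668 = 0.2635.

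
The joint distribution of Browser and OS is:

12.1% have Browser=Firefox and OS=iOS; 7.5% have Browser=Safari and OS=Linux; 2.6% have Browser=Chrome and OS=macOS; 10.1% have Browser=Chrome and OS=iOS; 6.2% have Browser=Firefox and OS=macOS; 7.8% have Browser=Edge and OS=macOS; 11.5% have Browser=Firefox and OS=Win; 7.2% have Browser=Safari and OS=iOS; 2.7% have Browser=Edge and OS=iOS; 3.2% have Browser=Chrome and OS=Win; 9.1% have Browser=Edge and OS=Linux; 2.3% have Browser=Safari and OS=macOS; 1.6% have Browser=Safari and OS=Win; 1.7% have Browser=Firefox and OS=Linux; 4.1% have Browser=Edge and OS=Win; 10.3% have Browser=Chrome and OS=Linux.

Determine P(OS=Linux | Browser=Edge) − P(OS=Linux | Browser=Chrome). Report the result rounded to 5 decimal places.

-0.00916

P(Browser=Edge) = 0.041 + 0.078 + 0.091 + 0.027 = 0.237; P(OS=Linux | Browser=Edge) = 0.091/0.237 = 0.383966.
P(Browser=Chrome) = 0.032 + 0.026 + 0.103 + 0.101 = 0.262; P(OS=Linux | Browser=Chrome) = 0.103/0.262 = 0.393130.
Difference = -0.00916.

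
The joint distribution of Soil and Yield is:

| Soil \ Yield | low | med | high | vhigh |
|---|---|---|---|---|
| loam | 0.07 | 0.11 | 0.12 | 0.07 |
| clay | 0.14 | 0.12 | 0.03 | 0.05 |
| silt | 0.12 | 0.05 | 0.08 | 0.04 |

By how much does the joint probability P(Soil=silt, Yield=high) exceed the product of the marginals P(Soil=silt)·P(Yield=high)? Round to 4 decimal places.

P(Soil=silt) = 0.12 + 0.05 + 0.08 + 0.04 = 0.29.
P(Yield=high) = 0.12 + 0.03 + 0.08 = 0.23.
P(Soil=silt, Yield=high) − P(Soil=silt)P(Yield=high) = 0.08 − 0.29×0.23 = 0.0133.

0.0133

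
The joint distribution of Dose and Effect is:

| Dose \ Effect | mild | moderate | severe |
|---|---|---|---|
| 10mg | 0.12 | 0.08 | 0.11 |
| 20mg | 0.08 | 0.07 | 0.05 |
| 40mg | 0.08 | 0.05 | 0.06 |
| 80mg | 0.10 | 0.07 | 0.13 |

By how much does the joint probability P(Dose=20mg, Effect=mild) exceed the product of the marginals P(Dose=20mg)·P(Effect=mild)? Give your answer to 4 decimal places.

P(Dose=20mg) = 0.08 + 0.07 + 0.05 = 0.20.
P(Effect=mild) = 0.12 + 0.08 + 0.08 + 0.10 = 0.38.
P(Dose=20mg, Effect=mild) − P(Dose=20mg)P(Effect=mild) = 0.08 − 0.20×0.38 = 0.0040.

0.0040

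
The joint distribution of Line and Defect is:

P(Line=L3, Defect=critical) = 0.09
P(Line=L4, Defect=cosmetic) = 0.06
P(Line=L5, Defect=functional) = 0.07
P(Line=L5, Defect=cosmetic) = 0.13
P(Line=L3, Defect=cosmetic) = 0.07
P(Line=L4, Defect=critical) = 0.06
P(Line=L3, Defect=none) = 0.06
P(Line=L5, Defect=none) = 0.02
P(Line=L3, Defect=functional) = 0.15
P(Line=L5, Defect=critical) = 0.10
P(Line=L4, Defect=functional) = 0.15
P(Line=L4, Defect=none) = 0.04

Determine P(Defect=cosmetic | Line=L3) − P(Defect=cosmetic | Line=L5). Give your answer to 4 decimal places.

-0.2171

P(Line=L3) = 0.06 + 0.07 + 0.15 + 0.09 = 0.37; P(Defect=cosmetic | Line=L3) = 0.07/0.37 = 0.18919.
P(Line=L5) = 0.02 + 0.13 + 0.07 + 0.10 = 0.32; P(Defect=cosmetic | Line=L5) = 0.13/0.32 = 0.40625.
Difference = -0.2171.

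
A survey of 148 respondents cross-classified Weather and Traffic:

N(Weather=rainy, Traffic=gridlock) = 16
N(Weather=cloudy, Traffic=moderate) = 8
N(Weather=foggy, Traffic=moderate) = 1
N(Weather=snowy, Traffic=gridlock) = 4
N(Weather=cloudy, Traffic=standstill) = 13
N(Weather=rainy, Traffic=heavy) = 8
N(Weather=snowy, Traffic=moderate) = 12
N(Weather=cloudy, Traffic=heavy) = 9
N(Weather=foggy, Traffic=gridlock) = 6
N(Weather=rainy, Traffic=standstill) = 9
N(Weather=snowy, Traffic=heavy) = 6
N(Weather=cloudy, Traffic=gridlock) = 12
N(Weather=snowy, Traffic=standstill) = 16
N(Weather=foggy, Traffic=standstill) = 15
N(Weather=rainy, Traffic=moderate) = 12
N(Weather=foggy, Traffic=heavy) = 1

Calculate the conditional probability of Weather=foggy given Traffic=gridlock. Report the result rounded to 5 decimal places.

Total with Traffic=gridlock: 12 + 16 + 4 + 6 = 38.
P(Weather=foggy | Traffic=gridlock) = 6/38 = 0.15789.

0.15789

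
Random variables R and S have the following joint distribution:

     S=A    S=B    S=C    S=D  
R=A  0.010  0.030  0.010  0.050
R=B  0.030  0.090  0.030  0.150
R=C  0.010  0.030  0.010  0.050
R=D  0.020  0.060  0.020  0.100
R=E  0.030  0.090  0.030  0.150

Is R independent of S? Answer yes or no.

Every cell satisfies P(R,S) = P(R)·P(S). For instance P(R=E) = 0.300, P(S=D) = 0.500, and 0.300×0.500 = 0.150 matches the joint entry. So R and S are independent.

yes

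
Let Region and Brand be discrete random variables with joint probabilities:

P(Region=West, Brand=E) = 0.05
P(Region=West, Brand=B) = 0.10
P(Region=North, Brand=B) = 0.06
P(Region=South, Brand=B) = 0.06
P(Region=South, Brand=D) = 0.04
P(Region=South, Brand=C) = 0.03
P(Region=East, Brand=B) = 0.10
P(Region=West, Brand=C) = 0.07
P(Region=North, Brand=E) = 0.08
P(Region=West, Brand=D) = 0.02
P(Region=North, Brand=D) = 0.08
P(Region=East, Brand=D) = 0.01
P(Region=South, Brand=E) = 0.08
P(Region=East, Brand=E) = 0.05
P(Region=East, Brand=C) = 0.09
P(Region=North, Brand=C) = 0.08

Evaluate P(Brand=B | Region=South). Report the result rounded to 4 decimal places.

P(Region=South) = 0.06 + 0.03 + 0.04 + 0.08 = 0.21.
P(Brand=B | Region=South) = 0.06/0.21 = 0.2857.

0.2857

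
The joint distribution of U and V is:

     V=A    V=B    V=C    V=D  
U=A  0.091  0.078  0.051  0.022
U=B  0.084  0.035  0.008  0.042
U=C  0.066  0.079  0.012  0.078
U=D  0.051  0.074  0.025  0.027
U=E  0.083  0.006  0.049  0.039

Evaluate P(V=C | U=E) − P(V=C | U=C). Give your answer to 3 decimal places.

0.226

P(U=E) = 0.083 + 0.006 + 0.049 + 0.039 = 0.177; P(V=C | U=E) = 0.049/0.177 = 0.2768.
P(U=C) = 0.066 + 0.079 + 0.012 + 0.078 = 0.235; P(V=C | U=C) = 0.012/0.235 = 0.0511.
Difference = 0.226.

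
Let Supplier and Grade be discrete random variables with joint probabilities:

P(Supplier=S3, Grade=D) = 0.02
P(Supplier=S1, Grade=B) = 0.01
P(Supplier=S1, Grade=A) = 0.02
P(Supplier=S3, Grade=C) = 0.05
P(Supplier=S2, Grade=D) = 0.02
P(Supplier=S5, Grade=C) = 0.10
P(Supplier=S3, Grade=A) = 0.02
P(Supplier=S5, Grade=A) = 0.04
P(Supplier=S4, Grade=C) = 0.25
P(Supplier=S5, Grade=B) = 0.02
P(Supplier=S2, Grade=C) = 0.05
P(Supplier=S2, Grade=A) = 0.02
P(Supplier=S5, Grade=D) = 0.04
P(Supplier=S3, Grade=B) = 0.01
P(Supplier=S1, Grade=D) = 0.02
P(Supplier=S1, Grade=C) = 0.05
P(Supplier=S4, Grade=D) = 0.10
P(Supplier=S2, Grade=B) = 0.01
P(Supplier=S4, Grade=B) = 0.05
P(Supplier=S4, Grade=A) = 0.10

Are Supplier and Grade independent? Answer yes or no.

Every cell satisfies P(Supplier,Grade) = P(Supplier)·P(Grade). For instance P(Supplier=S2) = 0.10, P(Grade=C) = 0.50, and 0.10×0.50 = 0.05 matches the joint entry. So Supplier and Grade are independent.

yes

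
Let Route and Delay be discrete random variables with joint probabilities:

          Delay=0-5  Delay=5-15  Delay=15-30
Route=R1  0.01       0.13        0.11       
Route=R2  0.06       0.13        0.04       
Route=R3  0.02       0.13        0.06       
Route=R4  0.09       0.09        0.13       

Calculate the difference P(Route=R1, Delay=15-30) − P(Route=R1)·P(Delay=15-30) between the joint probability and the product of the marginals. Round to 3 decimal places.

0.025

P(Route=R1) = 0.01 + 0.13 + 0.11 = 0.25.
P(Delay=15-30) = 0.11 + 0.04 + 0.06 + 0.13 = 0.34.
P(Route=R1, Delay=15-30) − P(Route=R1)P(Delay=15-30) = 0.11 − 0.25×0.34 = 0.025.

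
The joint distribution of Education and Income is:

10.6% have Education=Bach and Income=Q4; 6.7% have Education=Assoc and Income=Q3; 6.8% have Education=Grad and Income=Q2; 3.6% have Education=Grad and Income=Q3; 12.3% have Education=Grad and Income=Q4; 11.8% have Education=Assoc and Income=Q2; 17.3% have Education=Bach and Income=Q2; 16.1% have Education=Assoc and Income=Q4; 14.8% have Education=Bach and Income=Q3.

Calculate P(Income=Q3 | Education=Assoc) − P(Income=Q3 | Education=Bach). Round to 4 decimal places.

P(Education=Assoc) = 0.118 + 0.067 + 0.161 = 0.346; P(Income=Q3 | Education=Assoc) = 0.067/0.346 = 0.19364.
P(Education=Bach) = 0.173 + 0.148 + 0.106 = 0.427; P(Income=Q3 | Education=Bach) = 0.148/0.427 = 0.34660.
Difference = -0.1530.

-0.1530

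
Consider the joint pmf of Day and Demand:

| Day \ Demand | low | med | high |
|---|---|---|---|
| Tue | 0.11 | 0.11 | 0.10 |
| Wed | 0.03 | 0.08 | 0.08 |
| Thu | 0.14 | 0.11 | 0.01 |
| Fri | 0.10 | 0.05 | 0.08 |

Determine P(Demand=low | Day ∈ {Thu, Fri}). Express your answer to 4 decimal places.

P(Day=Thu) = 0.14 + 0.11 + 0.01 = 0.26.
P(Day=Fri) = 0.10 + 0.05 + 0.08 = 0.23.
P(Day ∈ {Thu, Fri}) = 0.26 + 0.23 = 0.49; P(Demand=low, Day ∈ {Thu, Fri}) = 0.14 + 0.10 = 0.24.
P(Demand=low | Day ∈ {Thu, Fri}) = 0.24/0.49 = 0.4898.

0.4898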